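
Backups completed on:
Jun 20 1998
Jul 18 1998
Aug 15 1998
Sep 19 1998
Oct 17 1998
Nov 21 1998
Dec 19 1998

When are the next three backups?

Gaps: 28, 28, 35, 28, 35, 28 days — a mix of 28 and 35. Every date is a Saturday.
Each is the 3rd Saturday of its month.
January 1999 — 3rd Saturday is Jan 16 1999.
3rd Saturday of February 1999: Feb 20 1999.
March 1999 — 3rd Saturday is Mar 20 1999.

Jan 16 1999, Feb 20 1999, Mar 20 1999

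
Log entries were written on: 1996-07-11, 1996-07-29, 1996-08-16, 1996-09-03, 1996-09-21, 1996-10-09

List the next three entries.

1996-10-27, 1996-11-14, 1996-12-02

The spacing is 18, 18, 18, 18, 18 days — always 18 days.
1996-10-09 + 18 days = 1996-10-27.
1996-10-27 + 18 days = 1996-11-14.
1996-11-14 + 18 days = 1996-12-02.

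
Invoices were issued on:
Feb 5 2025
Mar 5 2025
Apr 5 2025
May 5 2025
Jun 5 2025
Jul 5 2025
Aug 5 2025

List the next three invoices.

The day-of-month is always 5 (28, 31, 30, 31, 30, 31 days between events).
So this recurs on the 5th of each month.
September 2025: Sep 5 2025.
October 2025: Oct 5 2025.
Next: November 2025 → Nov 5 2025.

Sep 5 2025, Oct 5 2025, Nov 5 2025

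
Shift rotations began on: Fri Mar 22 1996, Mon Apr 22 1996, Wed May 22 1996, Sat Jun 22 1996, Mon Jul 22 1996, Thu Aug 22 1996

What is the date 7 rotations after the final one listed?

Each date is the 22nd; the gaps (31, 30, 31, 30, 31) track the month lengths.
The rule is the 22nd of each month.
Next: September 1996 → Sun Sep 22 1996.
October 1996: Tue Oct 22 1996.
Next: November 1996 → Fri Nov 22 1996.
December 1996: Sun Dec 22 1996.
January 1997: Wed Jan 22 1997.
Next: February 1997 → Sat Feb 22 1997.
Next: March 1997 → Sat Mar 22 1997.

Sat Mar 22 1997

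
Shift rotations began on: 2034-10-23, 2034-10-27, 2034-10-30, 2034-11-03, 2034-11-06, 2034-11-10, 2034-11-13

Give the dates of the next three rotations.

2034-11-17, 2034-11-20, 2034-11-24

Gaps: 4, 3, 4, 3, 4, 3 days — not constant, but cyclic with period 2.
The events fall on every Monday and Friday.
Next Friday: 2034-11-17.
The following Monday is 2034-11-20.
The following Friday is 2034-11-24.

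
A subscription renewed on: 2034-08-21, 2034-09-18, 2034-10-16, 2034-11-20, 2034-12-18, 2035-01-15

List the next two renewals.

2035-02-19, 2035-03-19

Gaps: 28, 28, 35, 28, 28 days — a mix of 28 and 35. Every date is a Monday.
Each is the 3rd Monday of its month.
3rd Monday of February 2035: 2035-02-19.
3rd Monday of March 2035: 2035-03-19.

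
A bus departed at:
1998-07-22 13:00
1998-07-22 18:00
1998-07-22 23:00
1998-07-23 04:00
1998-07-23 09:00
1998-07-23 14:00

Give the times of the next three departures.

Gaps: 5, 5, 5, 5, 5 hours — each event is 5 hours after the previous one.
1998-07-23 14:00 + 5 h = 1998-07-23 19:00.
1998-07-23 19:00 + 5 h = 1998-07-24 00:00.
1998-07-24 00:00 + 5 h = 1998-07-24 05:00.

1998-07-23 19:00, 1998-07-24 00:00, 1998-07-24 05:00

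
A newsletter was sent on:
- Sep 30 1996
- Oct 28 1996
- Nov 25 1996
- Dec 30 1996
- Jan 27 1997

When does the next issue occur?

Feb 24 1997

Every date is a Monday; gaps 28, 28, 35, 28 days.
Each is the last Monday of its month (at least one falls on the 29th or later, ruling out '4th Monday').
February 1997 ends with Monday Feb 24 1997.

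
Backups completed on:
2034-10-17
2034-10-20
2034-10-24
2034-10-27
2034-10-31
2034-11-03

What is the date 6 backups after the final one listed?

The gap pattern 3, 4, 3, 4, 3 repeats every 2 events.
These are the Tuesdays and Fridays of each week.
Next Tuesday: 2034-11-07.
The following Friday is 2034-11-10.
The following Tuesday is 2034-11-14.
The following Friday is 2034-11-17.
The following Tuesday is 2034-11-21.
The following Friday is 2034-11-24.

2034-11-24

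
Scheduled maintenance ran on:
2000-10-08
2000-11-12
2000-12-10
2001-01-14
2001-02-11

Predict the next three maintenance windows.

2001-03-11, 2001-04-08, 2001-05-13

Gaps: 35, 28, 35, 28 days — a mix of 28 and 35. Every date is a Sunday.
Each is the 2nd Sunday of its month.
March 2001 — 2nd Sunday is 2001-03-11.
2nd Sunday of April 2001: 2001-04-08.
May 2001 — 2nd Sunday is 2001-05-13.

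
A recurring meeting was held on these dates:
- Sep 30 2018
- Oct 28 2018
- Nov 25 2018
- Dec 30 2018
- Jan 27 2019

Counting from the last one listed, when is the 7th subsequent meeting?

Aug 25 2019

These are Sundays with 28, 28, 35, 28-day gaps.
Each is the final Sunday of its month — Sep 30 2018 is past the 28th, so '4th Sunday' doesn't fit.
Last Sunday of February 2019: Feb 24 2019.
March 2019 ends with Sunday Mar 31 2019.
Last Sunday of April 2019: Apr 28 2019.
May 2019 ends with Sunday May 26 2019.
June 2019 ends with Sunday Jun 30 2019.
July 2019 ends with Sunday Jul 28 2019.
August 2019 ends with Sunday Aug 25 2019.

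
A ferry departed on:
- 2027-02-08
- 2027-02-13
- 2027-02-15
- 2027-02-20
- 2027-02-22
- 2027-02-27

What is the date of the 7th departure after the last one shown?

Every event lands on a Monday or Saturday (gaps cycle 5, 2, 5, 2, 5).
So the schedule is: every Monday and Saturday.
Next Monday: 2027-03-01.
Next Saturday: 2027-03-06.
The following Monday is 2027-03-08.
The following Saturday is 2027-03-13.
The following Monday is 2027-03-15.
The following Saturday is 2027-03-20.
Next Monday: 2027-03-22.

2027-03-22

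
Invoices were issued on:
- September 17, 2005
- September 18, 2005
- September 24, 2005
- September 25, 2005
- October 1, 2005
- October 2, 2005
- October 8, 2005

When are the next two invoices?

Gaps: 1, 6, 1, 6, 1, 6 days — not constant, but cyclic with period 2.
The events fall on every Saturday and Sunday.
The following Sunday is October 9, 2005.
Next Saturday: October 15, 2005.

October 9, 2005; October 15, 2005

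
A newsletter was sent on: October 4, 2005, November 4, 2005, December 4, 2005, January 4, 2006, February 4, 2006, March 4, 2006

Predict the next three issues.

Each date is the 4th; the gaps (31, 30, 31, 31, 28) track the month lengths.
The rule is the 4th of each month.
Next: April 2006 → April 4, 2006.
Next: May 2006 → May 4, 2006.
June 2006: June 4, 2006.

April 4, 2006; May 4, 2006; June 4, 2006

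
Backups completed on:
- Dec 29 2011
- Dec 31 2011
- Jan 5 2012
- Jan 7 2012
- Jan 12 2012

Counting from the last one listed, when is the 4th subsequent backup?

Gaps: 2, 5, 2, 5 days — not constant, but cyclic with period 2.
The events fall on every Thursday and Saturday.
The following Saturday is Jan 14 2012.
The following Thursday is Jan 19 2012.
Next Saturday: Jan 21 2012.
The following Thursday is Jan 26 2012.

Jan 26 2012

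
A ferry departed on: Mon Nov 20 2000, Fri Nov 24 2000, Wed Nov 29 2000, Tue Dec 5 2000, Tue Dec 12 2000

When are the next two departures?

The spacing grows by 1 each time: 4, 5, 6, 7 days.
Next gap: 8 days. Tue Dec 12 2000 + 8 days = Wed Dec 20 2000.
Next gap: 9 days. Wed Dec 20 2000 + 9 days = Fri Dec 29 2000.

Wed Dec 20 2000, Fri Dec 29 2000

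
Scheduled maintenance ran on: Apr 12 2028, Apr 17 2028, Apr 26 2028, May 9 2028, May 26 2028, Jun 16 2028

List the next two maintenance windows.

The spacing grows by 4 each time: 5, 9, 13, 17, 21 days.
Next gap: 25 days. Jun 16 2028 + 25 days = Jul 11 2028.
Next gap: 29 days. Jul 11 2028 + 29 days = Aug 9 2028.

Jul 11 2028, Aug 9 2028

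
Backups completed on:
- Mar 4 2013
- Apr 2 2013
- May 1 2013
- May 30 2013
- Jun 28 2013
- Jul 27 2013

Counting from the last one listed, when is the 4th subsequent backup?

Nov 20 2013

Gaps between consecutive events: 29, 29, 29, 29, 29 days — a constant 29-day interval.
Jul 27 2013 + 29 days = Aug 25 2013.
Aug 25 2013 + 29 days = Sep 23 2013.
Sep 23 2013 + 29 days = Oct 22 2013.
Oct 22 2013 + 29 days = Nov 20 2013.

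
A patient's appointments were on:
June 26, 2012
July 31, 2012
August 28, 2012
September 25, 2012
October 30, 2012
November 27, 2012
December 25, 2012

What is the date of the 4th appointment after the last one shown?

These are Tuesdays with 35, 28, 28, 35, 28, 28-day gaps.
Each is the final Tuesday of its month — July 31, 2012 is past the 28th, so '4th Tuesday' doesn't fit.
January 2013 ends with Tuesday January 29, 2013.
February 2013 ends with Tuesday February 26, 2013.
Last Tuesday of March 2013: March 26, 2013.
April 2013 ends with Tuesday April 30, 2013.

April 30, 2013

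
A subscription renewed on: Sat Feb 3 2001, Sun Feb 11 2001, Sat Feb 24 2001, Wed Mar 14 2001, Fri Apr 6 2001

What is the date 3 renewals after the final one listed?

Gaps: 8, 13, 18, 23 days — each gap is 5 larger than the previous one.
Next gap: 28 days. Fri Apr 6 2001 + 28 days = Fri May 4 2001.
Next gap: 33 days. Fri May 4 2001 + 33 days = Wed Jun 6 2001.
Next gap: 38 days. Wed Jun 6 2001 + 38 days = Sat Jul 14 2001.

Sat Jul 14 2001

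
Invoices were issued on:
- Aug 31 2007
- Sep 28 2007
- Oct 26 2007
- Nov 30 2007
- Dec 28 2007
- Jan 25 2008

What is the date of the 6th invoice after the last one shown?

Jul 25 2008

All Fridays; the gaps (28, 28, 35, 28, 28) vary with month length.
This is the last Friday of each month.
Last Friday of February 2008: Feb 29 2008.
March 2008 ends with Friday Mar 28 2008.
Last Friday of April 2008: Apr 25 2008.
Last Friday of May 2008: May 30 2008.
June 2008 ends with Friday Jun 27 2008.
July 2008 ends with Friday Jul 25 2008.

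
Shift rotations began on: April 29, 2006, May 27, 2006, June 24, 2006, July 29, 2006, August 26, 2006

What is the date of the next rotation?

All Saturdays; the gaps (28, 28, 35, 28) vary with month length.
This is the last Saturday of each month.
Last Saturday of September 2006: September 30, 2006.

September 30, 2006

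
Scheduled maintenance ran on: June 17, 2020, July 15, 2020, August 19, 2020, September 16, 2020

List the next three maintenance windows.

All dates are Wednesdays, 28, 35, 28 days apart.
Specifically, the 3rd Wednesday of each month.
October 2020 — 3rd Wednesday is October 21, 2020.
3rd Wednesday of November 2020: November 18, 2020.
December 2020 — 3rd Wednesday is December 16, 2020.

October 21, 2020; November 18, 2020; December 16, 2020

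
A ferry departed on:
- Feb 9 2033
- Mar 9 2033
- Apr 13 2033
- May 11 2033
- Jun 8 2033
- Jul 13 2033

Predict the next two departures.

All dates are Wednesdays, 28, 35, 28, 28, 35 days apart.
Specifically, the 2nd Wednesday of each month.
2nd Wednesday of August 2033: Aug 10 2033.
September 2033 — 2nd Wednesday is Sep 14 2033.

Aug 10 2033, Sep 14 2033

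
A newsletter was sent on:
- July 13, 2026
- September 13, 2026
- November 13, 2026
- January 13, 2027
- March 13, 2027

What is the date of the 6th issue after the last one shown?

March 13, 2028

Gaps: 62, 61, 61, 59 days — not constant. Every event is on the 13th of the month.
Pattern: the 13th of every 2 months.
May 2027: May 13, 2027.
July 2027: July 13, 2027.
Next: September 2027 → September 13, 2027.
Next: November 2027 → November 13, 2027.
January 2028: January 13, 2028.
March 2028: March 13, 2028.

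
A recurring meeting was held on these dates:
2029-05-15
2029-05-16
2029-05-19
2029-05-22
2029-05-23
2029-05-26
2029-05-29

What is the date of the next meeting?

The gap pattern 1, 3, 3, 1, 3, 3 repeats every 3 events.
These are the Tuesdays, Wednesdays and Saturdays of each week.
The following Wednesday is 2029-05-30.

2029-05-30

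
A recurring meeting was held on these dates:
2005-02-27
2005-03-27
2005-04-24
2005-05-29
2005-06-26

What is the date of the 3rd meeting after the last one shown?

All Sundays; the gaps (28, 28, 35, 28) vary with month length.
This is the last Sunday of each month.
July 2005 ends with Sunday 2005-07-31.
August 2005 ends with Sunday 2005-08-28.
September 2005 ends with Sunday 2005-09-25.

2005-09-25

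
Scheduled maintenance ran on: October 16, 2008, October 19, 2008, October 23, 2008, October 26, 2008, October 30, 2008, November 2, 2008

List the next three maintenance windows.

November 6, 2008; November 9, 2008; November 13, 2008

Gaps: 3, 4, 3, 4, 3 days — not constant, but cyclic with period 2.
The events fall on every Thursday and Sunday.
The following Thursday is November 6, 2008.
The following Sunday is November 9, 2008.
The following Thursday is November 13, 2008.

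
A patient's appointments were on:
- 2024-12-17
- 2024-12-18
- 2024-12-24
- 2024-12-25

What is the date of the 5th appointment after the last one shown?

2025-01-14

The gap pattern 1, 6, 1 repeats every 2 events.
These are the Tuesdays and Wednesdays of each week.
The following Tuesday is 2024-12-31.
The following Wednesday is 2025-01-01.
The following Tuesday is 2025-01-07.
Next Wednesday: 2025-01-08.
The following Tuesday is 2025-01-14.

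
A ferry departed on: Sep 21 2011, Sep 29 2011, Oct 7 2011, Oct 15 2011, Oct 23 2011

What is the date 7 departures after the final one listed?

Dec 18 2011

Every event comes 8 days after the last (8, 8, 8, 8).
Oct 23 2011 + 8 days = Oct 31 2011.
Oct 31 2011 + 8 days = Nov 8 2011.
Nov 8 2011 + 8 days = Nov 16 2011.
Nov 16 2011 + 8 days = Nov 24 2011.
Nov 24 2011 + 8 days = Dec 2 2011.
Dec 2 2011 + 8 days = Dec 10 2011.
Dec 10 2011 + 8 days = Dec 18 2011.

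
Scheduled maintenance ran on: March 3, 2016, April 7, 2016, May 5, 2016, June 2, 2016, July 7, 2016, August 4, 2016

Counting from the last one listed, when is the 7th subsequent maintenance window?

March 2, 2017

Gaps: 35, 28, 28, 35, 28 days — a mix of 28 and 35. Every date is a Thursday.
Each is the 1st Thursday of its month.
1st Thursday of September 2016: September 1, 2016.
October 2016 — 1st Thursday is October 6, 2016.
1st Thursday of November 2016: November 3, 2016.
December 2016 — 1st Thursday is December 1, 2016.
1st Thursday of January 2017: January 5, 2017.
1st Thursday of February 2017: February 2, 2017.
1st Thursday of March 2017: March 2, 2017.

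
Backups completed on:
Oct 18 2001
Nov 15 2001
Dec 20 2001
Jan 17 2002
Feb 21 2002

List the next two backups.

Mar 21 2002, Apr 18 2002

Gaps: 28, 35, 28, 35 days — a mix of 28 and 35. Every date is a Thursday.
Each is the 3rd Thursday of its month.
3rd Thursday of March 2002: Mar 21 2002.
3rd Thursday of April 2002: Apr 18 2002.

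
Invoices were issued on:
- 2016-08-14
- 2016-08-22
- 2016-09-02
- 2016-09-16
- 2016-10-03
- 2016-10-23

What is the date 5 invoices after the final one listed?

Gaps: 8, 11, 14, 17, 20 days — each gap is 3 larger than the previous one.
Next gap: 23 days. 2016-10-23 + 23 days = 2016-11-15.
Next gap: 26 days. 2016-11-15 + 26 days = 2016-12-11.
Next gap: 29 days. 2016-12-11 + 29 days = 2017-01-09.
Next gap: 32 days. 2017-01-09 + 32 days = 2017-02-10.
Next gap: 35 days. 2017-02-10 + 35 days = 2017-03-17.

2017-03-17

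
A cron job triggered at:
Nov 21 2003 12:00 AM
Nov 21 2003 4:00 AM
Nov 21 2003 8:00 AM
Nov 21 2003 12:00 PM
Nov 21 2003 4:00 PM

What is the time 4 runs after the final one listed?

Nov 22 2003 8:00 AM

Gaps: 4, 4, 4, 4 hours — each event is 4 hours after the previous one.
Nov 21 2003 4:00 PM + 4 h = Nov 21 2003 8:00 PM.
Nov 21 2003 8:00 PM + 4 h = Nov 22 2003 12:00 AM.
Nov 22 2003 12:00 AM + 4 h = Nov 22 2003 4:00 AM.
Nov 22 2003 4:00 AM + 4 h = Nov 22 2003 8:00 AM.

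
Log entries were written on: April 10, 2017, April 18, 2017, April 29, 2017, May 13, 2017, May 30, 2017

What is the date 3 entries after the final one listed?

Intervals are 8, 11, 14, 17 days — an arithmetic progression with common difference 3.
Next gap: 20 days. May 30, 2017 + 20 days = June 19, 2017.
Next gap: 23 days. June 19, 2017 + 23 days = July 12, 2017.
Next gap: 26 days. July 12, 2017 + 26 days = August 7, 2017.

August 7, 2017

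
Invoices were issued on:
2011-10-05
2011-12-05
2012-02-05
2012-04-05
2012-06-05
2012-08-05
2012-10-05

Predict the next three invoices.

Each date is the 5th; the gaps (61, 62, 60, 61, 61, 61) track the month lengths.
The rule is the 5th of every 2 months.
Next: December 2012 → 2012-12-05.
Next: February 2013 → 2013-02-05.
April 2013: 2013-04-05.

2012-12-05, 2013-02-05, 2013-04-05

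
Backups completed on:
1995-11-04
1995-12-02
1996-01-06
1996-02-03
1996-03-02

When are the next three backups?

1996-04-06, 1996-05-04, 1996-06-01

These are Saturdays at 28- or 35-day spacing (28, 35, 28, 28).
The pattern: 1st Saturday of the month.
April 1996 — 1st Saturday is 1996-04-06.
May 1996 — 1st Saturday is 1996-05-04.
1st Saturday of June 1996: 1996-06-01.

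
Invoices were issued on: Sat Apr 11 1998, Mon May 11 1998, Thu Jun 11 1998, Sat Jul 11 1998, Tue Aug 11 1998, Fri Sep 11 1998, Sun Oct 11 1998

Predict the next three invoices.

Wed Nov 11 1998, Fri Dec 11 1998, Mon Jan 11 1999

The day-of-month is always 11 (30, 31, 30, 31, 31, 30 days between events).
So this recurs on the 11th of each month.
November 1998: Wed Nov 11 1998.
Next: December 1998 → Fri Dec 11 1998.
Next: January 1999 → Mon Jan 11 1999.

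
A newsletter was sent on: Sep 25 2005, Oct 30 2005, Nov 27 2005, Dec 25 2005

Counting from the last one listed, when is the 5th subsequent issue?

May 28 2006

All Sundays; the gaps (35, 28, 28) vary with month length.
This is the last Sunday of each month.
Last Sunday of January 2006: Jan 29 2006.
February 2006 ends with Sunday Feb 26 2006.
March 2006 ends with Sunday Mar 26 2006.
Last Sunday of April 2006: Apr 30 2006.
Last Sunday of May 2006: May 28 2006.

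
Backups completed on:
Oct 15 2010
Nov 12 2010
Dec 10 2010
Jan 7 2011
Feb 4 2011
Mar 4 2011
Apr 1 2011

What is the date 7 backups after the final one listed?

Every event comes 28 days after the last (28, 28, 28, 28, 28, 28).
Apr 1 2011 + 28 days = Apr 29 2011.
Apr 29 2011 + 28 days = May 27 2011.
May 27 2011 + 28 days = Jun 24 2011.
Jun 24 2011 + 28 days = Jul 22 2011.
Jul 22 2011 + 28 days = Aug 19 2011.
Aug 19 2011 + 28 days = Sep 16 2011.
Sep 16 2011 + 28 days = Oct 14 2011.

Oct 14 2011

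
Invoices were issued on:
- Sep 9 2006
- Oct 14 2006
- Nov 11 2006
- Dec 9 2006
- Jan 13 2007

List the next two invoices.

Gaps: 35, 28, 28, 35 days — a mix of 28 and 35. Every date is a Saturday.
Each is the 2nd Saturday of its month.
2nd Saturday of February 2007: Feb 10 2007.
2nd Saturday of March 2007: Mar 10 2007.

Feb 10 2007, Mar 10 2007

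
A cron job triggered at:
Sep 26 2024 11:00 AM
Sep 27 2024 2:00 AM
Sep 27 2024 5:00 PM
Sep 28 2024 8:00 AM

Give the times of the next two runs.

Spacing: 15, 15, 15 h — constant 15 h.
Sep 28 2024 8:00 AM + 15 h = Sep 28 2024 11:00 PM.
Sep 28 2024 11:00 PM + 15 h = Sep 29 2024 2:00 PM.

Sep 28 2024 11:00 PM, Sep 29 2024 2:00 PM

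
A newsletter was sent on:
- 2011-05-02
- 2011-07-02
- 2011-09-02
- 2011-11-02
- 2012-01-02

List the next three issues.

2012-03-02, 2012-05-02, 2012-07-02

The day-of-month is always 2 (61, 62, 61, 61 days between events).
So this recurs on the 2nd of every 2 months.
March 2012: 2012-03-02.
May 2012: 2012-05-02.
Next: July 2012 → 2012-07-02.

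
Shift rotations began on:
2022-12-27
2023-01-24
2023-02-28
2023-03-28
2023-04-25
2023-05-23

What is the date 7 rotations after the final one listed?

Gaps: 28, 35, 28, 28, 28 days — a mix of 28 and 35. Every date is a Tuesday.
Each is the 4th Tuesday of its month.
June 2023 — 4th Tuesday is 2023-06-27.
July 2023 — 4th Tuesday is 2023-07-25.
4th Tuesday of August 2023: 2023-08-22.
4th Tuesday of September 2023: 2023-09-26.
October 2023 — 4th Tuesday is 2023-10-24.
November 2023 — 4th Tuesday is 2023-11-28.
4th Tuesday of December 2023: 2023-12-26.

2023-12-26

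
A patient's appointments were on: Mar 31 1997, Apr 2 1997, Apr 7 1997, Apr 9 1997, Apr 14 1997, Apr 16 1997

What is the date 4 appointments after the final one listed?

The gap pattern 2, 5, 2, 5, 2 repeats every 2 events.
These are the Mondays and Wednesdays of each week.
Next Monday: Apr 21 1997.
Next Wednesday: Apr 23 1997.
The following Monday is Apr 28 1997.
The following Wednesday is Apr 30 1997.

Apr 30 1997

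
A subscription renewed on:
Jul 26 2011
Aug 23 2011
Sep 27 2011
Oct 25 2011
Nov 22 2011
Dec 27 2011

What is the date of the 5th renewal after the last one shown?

All dates are Tuesdays, 28, 35, 28, 28, 35 days apart.
Specifically, the 4th Tuesday of each month.
January 2012 — 4th Tuesday is Jan 24 2012.
February 2012 — 4th Tuesday is Feb 28 2012.
March 2012 — 4th Tuesday is Mar 27 2012.
April 2012 — 4th Tuesday is Apr 24 2012.
May 2012 — 4th Tuesday is May 22 2012.

May 22 2012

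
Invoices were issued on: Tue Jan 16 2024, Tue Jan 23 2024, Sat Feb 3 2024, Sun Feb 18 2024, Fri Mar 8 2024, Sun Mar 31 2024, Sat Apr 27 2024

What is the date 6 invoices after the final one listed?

Sun Dec 29 2024

Gaps: 7, 11, 15, 19, 23, 27 days — each gap is 4 larger than the previous one.
Next gap: 31 days. Sat Apr 27 2024 + 31 days = Tue May 28 2024.
Next gap: 35 days. Tue May 28 2024 + 35 days = Tue Jul 2 2024.
Next gap: 39 days. Tue Jul 2 2024 + 39 days = Sat Aug 10 2024.
Next gap: 43 days. Sat Aug 10 2024 + 43 days = Sun Sep 22 2024.
Next gap: 47 days. Sun Sep 22 2024 + 47 days = Fri Nov 8 2024.
Next gap: 51 days. Fri Nov 8 2024 + 51 days = Sun Dec 29 2024.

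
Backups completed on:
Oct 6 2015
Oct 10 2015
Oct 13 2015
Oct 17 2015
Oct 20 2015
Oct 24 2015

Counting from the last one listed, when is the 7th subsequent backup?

Every event lands on a Tuesday or Saturday (gaps cycle 4, 3, 4, 3, 4).
So the schedule is: every Tuesday and Saturday.
Next Tuesday: Oct 27 2015.
The following Saturday is Oct 31 2015.
Next Tuesday: Nov 3 2015.
Next Saturday: Nov 7 2015.
The following Tuesday is Nov 10 2015.
Next Saturday: Nov 14 2015.
Next Tuesday: Nov 17 2015.

Nov 17 2015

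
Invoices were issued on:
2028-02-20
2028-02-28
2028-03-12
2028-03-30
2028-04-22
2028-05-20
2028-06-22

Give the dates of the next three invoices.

Intervals are 8, 13, 18, 23, 28, 33 days — an arithmetic progression with common difference 5.
Next gap: 38 days. 2028-06-22 + 38 days = 2028-07-30.
Next gap: 43 days. 2028-07-30 + 43 days = 2028-09-11.
Next gap: 48 days. 2028-09-11 + 48 days = 2028-10-29.

2028-07-30, 2028-09-11, 2028-10-29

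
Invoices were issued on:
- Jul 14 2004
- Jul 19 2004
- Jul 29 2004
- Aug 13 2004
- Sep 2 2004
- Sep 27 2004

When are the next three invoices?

Oct 27 2004, Dec 1 2004, Jan 10 2005

Gaps: 5, 10, 15, 20, 25 days — each gap is 5 larger than the previous one.
Next gap: 30 days. Sep 27 2004 + 30 days = Oct 27 2004.
Next gap: 35 days. Oct 27 2004 + 35 days = Dec 1 2004.
Next gap: 40 days. Dec 1 2004 + 40 days = Jan 10 2005.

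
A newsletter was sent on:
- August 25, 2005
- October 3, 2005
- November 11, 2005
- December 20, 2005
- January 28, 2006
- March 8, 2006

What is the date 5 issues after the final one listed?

The spacing is 39, 39, 39, 39, 39 days — always 39 days.
March 8, 2006 + 39 days = April 16, 2006.
April 16, 2006 + 39 days = May 25, 2006.
May 25, 2006 + 39 days = July 3, 2006.
July 3, 2006 + 39 days = August 11, 2006.
August 11, 2006 + 39 days = September 19, 2006.

September 19, 2006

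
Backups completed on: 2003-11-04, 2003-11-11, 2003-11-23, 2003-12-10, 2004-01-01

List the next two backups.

The spacing grows by 5 each time: 7, 12, 17, 22 days.
Next gap: 27 days. 2004-01-01 + 27 days = 2004-01-28.
Next gap: 32 days. 2004-01-28 + 32 days = 2004-02-29.

2004-01-28, 2004-02-29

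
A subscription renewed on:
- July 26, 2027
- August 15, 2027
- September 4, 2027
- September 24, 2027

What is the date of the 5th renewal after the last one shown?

January 2, 2028

The spacing is 20, 20, 20 days — always 20 days.
September 24, 2027 + 20 days = October 14, 2027.
October 14, 2027 + 20 days = November 3, 2027.
November 3, 2027 + 20 days = November 23, 2027.
November 23, 2027 + 20 days = December 13, 2027.
December 13, 2027 + 20 days = January 2, 2028.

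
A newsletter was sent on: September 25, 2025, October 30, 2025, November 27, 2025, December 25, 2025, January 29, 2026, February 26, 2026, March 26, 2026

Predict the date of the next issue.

April 30, 2026

All Thursdays; the gaps (35, 28, 28, 35, 28, 28) vary with month length.
This is the last Thursday of each month.
April 2026 ends with Thursday April 30, 2026.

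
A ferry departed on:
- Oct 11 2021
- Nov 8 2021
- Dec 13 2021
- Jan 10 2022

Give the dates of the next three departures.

Feb 14 2022, Mar 14 2022, Apr 11 2022

These are Mondays at 28- or 35-day spacing (28, 35, 28).
The pattern: 2nd Monday of the month.
2nd Monday of February 2022: Feb 14 2022.
2nd Monday of March 2022: Mar 14 2022.
April 2022 — 2nd Monday is Apr 11 2022.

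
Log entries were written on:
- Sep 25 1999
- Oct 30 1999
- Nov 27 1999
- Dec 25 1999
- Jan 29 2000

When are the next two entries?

Every date is a Saturday; gaps 35, 28, 28, 35 days.
Each is the last Saturday of its month (at least one falls on the 29th or later, ruling out '4th Saturday').
Last Saturday of February 2000: Feb 26 2000.
March 2000 ends with Saturday Mar 25 2000.

Feb 26 2000, Mar 25 2000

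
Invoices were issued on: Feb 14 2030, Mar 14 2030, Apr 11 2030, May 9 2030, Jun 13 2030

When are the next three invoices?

All dates are Thursdays, 28, 28, 28, 35 days apart.
Specifically, the 2nd Thursday of each month.
2nd Thursday of July 2030: Jul 11 2030.
2nd Thursday of August 2030: Aug 8 2030.
2nd Thursday of September 2030: Sep 12 2030.

Jul 11 2030, Aug 8 2030, Sep 12 2030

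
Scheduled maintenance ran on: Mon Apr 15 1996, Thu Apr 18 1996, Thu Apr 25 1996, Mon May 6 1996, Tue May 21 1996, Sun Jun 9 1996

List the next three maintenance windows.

Tue Jul 2 1996, Mon Jul 29 1996, Thu Aug 29 1996

The spacing grows by 4 each time: 3, 7, 11, 15, 19 days.
Next gap: 23 days. Sun Jun 9 1996 + 23 days = Tue Jul 2 1996.
Next gap: 27 days. Tue Jul 2 1996 + 27 days = Mon Jul 29 1996.
Next gap: 31 days. Mon Jul 29 1996 + 31 days = Thu Aug 29 1996.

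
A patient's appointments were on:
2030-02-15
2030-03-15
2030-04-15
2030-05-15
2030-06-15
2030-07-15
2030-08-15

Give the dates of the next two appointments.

Each date is the 15th; the gaps (28, 31, 30, 31, 30, 31) track the month lengths.
The rule is the 15th of each month.
Next: September 2030 → 2030-09-15.
Next: October 2030 → 2030-10-15.

2030-09-15, 2030-10-15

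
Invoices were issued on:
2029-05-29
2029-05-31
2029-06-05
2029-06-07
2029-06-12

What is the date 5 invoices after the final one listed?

2029-06-28

Gaps: 2, 5, 2, 5 days — not constant, but cyclic with period 2.
The events fall on every Tuesday and Thursday.
The following Thursday is 2029-06-14.
Next Tuesday: 2029-06-19.
Next Thursday: 2029-06-21.
Next Tuesday: 2029-06-26.
The following Thursday is 2029-06-28.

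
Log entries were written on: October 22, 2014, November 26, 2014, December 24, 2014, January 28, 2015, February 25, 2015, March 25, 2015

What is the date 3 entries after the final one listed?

All dates are Wednesdays, 35, 28, 35, 28, 28 days apart.
Specifically, the 4th Wednesday of each month.
4th Wednesday of April 2015: April 22, 2015.
4th Wednesday of May 2015: May 27, 2015.
June 2015 — 4th Wednesday is June 24, 2015.

June 24, 2015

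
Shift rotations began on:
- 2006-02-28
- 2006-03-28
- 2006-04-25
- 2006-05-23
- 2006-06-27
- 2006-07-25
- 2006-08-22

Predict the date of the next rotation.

Gaps: 28, 28, 28, 35, 28, 28 days — a mix of 28 and 35. Every date is a Tuesday.
Each is the 4th Tuesday of its month.
September 2006 — 4th Tuesday is 2006-09-26.

2006-09-26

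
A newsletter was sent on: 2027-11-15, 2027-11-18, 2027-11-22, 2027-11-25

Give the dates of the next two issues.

Gaps: 3, 4, 3 days — not constant, but cyclic with period 2.
The events fall on every Monday and Thursday.
Next Monday: 2027-11-29.
The following Thursday is 2027-12-02.

2027-11-29, 2027-12-02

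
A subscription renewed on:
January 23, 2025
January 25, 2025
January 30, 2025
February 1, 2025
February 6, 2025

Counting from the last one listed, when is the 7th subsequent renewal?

Gaps: 2, 5, 2, 5 days — not constant, but cyclic with period 2.
The events fall on every Thursday and Saturday.
The following Saturday is February 8, 2025.
Next Thursday: February 13, 2025.
Next Saturday: February 15, 2025.
The following Thursday is February 20, 2025.
The following Saturday is February 22, 2025.
Next Thursday: February 27, 2025.
The following Saturday is March 1, 2025.

March 1, 2025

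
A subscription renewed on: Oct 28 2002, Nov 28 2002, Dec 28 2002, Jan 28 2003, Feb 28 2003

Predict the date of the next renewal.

Mar 28 2003

The day-of-month is always 28 (31, 30, 31, 31 days between events).
So this recurs on the 28th of each month.
Next: March 2003 → Mar 28 2003.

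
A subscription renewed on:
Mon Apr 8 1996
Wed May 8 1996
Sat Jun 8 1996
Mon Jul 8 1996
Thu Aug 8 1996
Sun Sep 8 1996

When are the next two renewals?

Gaps: 30, 31, 30, 31, 31 days — not constant. Every event is on the 8th of the month.
Pattern: the 8th of each month.
October 1996: Tue Oct 8 1996.
Next: November 1996 → Fri Nov 8 1996.

Tue Oct 8 1996, Fri Nov 8 1996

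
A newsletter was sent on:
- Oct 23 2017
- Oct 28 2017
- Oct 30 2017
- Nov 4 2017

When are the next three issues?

Every event lands on a Monday or Saturday (gaps cycle 5, 2, 5).
So the schedule is: every Monday and Saturday.
The following Monday is Nov 6 2017.
Next Saturday: Nov 11 2017.
Next Monday: Nov 13 2017.

Nov 6 2017, Nov 11 2017, Nov 13 2017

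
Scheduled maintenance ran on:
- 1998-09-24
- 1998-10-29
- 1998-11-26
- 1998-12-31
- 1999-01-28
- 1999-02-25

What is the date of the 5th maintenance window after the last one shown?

1999-07-29

These are Thursdays with 35, 28, 35, 28, 28-day gaps.
Each is the final Thursday of its month — 1998-10-29 is past the 28th, so '4th Thursday' doesn't fit.
Last Thursday of March 1999: 1999-03-25.
April 1999 ends with Thursday 1999-04-29.
Last Thursday of May 1999: 1999-05-27.
June 1999 ends with Thursday 1999-06-24.
July 1999 ends with Thursday 1999-07-29.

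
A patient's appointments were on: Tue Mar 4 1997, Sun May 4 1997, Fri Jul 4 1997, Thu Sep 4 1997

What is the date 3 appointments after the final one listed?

The day-of-month is always 4 (61, 61, 62 days between events).
So this recurs on the 4th of every 2 months.
November 1997: Tue Nov 4 1997.
Next: January 1998 → Sun Jan 4 1998.
Next: March 1998 → Wed Mar 4 1998.

Wed Mar 4 1998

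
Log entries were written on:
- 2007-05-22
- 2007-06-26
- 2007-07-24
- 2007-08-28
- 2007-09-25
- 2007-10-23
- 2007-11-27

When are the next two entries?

All dates are Tuesdays, 35, 28, 35, 28, 28, 35 days apart.
Specifically, the 4th Tuesday of each month.
4th Tuesday of December 2007: 2007-12-25.
4th Tuesday of January 2008: 2008-01-22.

2007-12-25, 2008-01-22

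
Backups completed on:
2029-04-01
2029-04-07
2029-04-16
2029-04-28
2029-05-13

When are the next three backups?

2029-05-31, 2029-06-21, 2029-07-15

Intervals are 6, 9, 12, 15 days — an arithmetic progression with common difference 3.
Next gap: 18 days. 2029-05-13 + 18 days = 2029-05-31.
Next gap: 21 days. 2029-05-31 + 21 days = 2029-06-21.
Next gap: 24 days. 2029-06-21 + 24 days = 2029-07-15.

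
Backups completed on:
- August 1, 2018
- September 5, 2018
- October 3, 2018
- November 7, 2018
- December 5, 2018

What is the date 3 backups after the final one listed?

March 6, 2019

These are Wednesdays at 28- or 35-day spacing (35, 28, 35, 28).
The pattern: 1st Wednesday of the month.
1st Wednesday of January 2019: January 2, 2019.
1st Wednesday of February 2019: February 6, 2019.
1st Wednesday of March 2019: March 6, 2019.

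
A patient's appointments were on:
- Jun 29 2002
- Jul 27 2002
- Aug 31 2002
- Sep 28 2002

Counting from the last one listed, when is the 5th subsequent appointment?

These are Saturdays with 28, 35, 28-day gaps.
Each is the final Saturday of its month — Jun 29 2002 is past the 28th, so '4th Saturday' doesn't fit.
Last Saturday of October 2002: Oct 26 2002.
November 2002 ends with Saturday Nov 30 2002.
December 2002 ends with Saturday Dec 28 2002.
January 2003 ends with Saturday Jan 25 2003.
Last Saturday of February 2003: Feb 22 2003.

Feb 22 2003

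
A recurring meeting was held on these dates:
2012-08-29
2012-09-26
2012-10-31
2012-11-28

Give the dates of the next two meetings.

All Wednesdays; the gaps (28, 35, 28) vary with month length.
This is the last Wednesday of each month.
Last Wednesday of December 2012: 2012-12-26.
January 2013 ends with Wednesday 2013-01-30.

2012-12-26, 2013-01-30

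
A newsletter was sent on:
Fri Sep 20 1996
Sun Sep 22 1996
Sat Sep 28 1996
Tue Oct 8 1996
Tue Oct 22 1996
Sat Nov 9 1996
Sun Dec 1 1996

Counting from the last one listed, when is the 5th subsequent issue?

Tue May 20 1997

Gaps: 2, 6, 10, 14, 18, 22 days — each gap is 4 larger than the previous one.
Next gap: 26 days. Sun Dec 1 1996 + 26 days = Fri Dec 27 1996.
Next gap: 30 days. Fri Dec 27 1996 + 30 days = Sun Jan 26 1997.
Next gap: 34 days. Sun Jan 26 1997 + 34 days = Sat Mar 1 1997.
Next gap: 38 days. Sat Mar 1 1997 + 38 days = Tue Apr 8 1997.
Next gap: 42 days. Tue Apr 8 1997 + 42 days = Tue May 20 1997.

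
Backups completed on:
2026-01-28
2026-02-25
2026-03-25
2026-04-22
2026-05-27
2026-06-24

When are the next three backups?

All dates are Wednesdays, 28, 28, 28, 35, 28 days apart.
Specifically, the 4th Wednesday of each month.
July 2026 — 4th Wednesday is 2026-07-22.
4th Wednesday of August 2026: 2026-08-26.
September 2026 — 4th Wednesday is 2026-09-23.

2026-07-22, 2026-08-26, 2026-09-23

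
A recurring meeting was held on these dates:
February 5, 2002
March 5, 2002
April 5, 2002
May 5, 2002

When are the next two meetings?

June 5, 2002; July 5, 2002

The day-of-month is always 5 (28, 31, 30 days between events).
So this recurs on the 5th of each month.
Next: June 2002 → June 5, 2002.
Next: July 2002 → July 5, 2002.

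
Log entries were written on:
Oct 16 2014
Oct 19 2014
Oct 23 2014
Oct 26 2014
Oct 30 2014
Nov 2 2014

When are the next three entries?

Every event lands on a Thursday or Sunday (gaps cycle 3, 4, 3, 4, 3).
So the schedule is: every Thursday and Sunday.
Next Thursday: Nov 6 2014.
The following Sunday is Nov 9 2014.
Next Thursday: Nov 13 2014.

Nov 6 2014, Nov 9 2014, Nov 13 2014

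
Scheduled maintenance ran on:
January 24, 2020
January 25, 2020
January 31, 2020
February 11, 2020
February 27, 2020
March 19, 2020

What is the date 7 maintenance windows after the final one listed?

December 31, 2020

The spacing grows by 5 each time: 1, 6, 11, 16, 21 days.
Next gap: 26 days. March 19, 2020 + 26 days = April 14, 2020.
Next gap: 31 days. April 14, 2020 + 31 days = May 15, 2020.
Next gap: 36 days. May 15, 2020 + 36 days = June 20, 2020.
Next gap: 41 days. June 20, 2020 + 41 days = July 31, 2020.
Next gap: 46 days. July 31, 2020 + 46 days = September 15, 2020.
Next gap: 51 days. September 15, 2020 + 51 days = November 5, 2020.
Next gap: 56 days. November 5, 2020 + 56 days = December 31, 2020.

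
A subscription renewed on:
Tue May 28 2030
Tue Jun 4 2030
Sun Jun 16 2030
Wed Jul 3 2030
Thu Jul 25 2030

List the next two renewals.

Intervals are 7, 12, 17, 22 days — an arithmetic progression with common difference 5.
Next gap: 27 days. Thu Jul 25 2030 + 27 days = Wed Aug 21 2030.
Next gap: 32 days. Wed Aug 21 2030 + 32 days = Sun Sep 22 2030.

Wed Aug 21 2030, Sun Sep 22 2030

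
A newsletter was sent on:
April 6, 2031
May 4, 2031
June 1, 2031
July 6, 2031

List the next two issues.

August 3, 2031; September 7, 2031

All dates are Sundays, 28, 28, 35 days apart.
Specifically, the 1st Sunday of each month.
August 2031 — 1st Sunday is August 3, 2031.
September 2031 — 1st Sunday is September 7, 2031.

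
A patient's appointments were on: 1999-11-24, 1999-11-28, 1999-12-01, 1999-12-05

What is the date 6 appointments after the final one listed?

Gaps: 4, 3, 4 days — not constant, but cyclic with period 2.
The events fall on every Wednesday and Sunday.
Next Wednesday: 1999-12-08.
Next Sunday: 1999-12-12.
Next Wednesday: 1999-12-15.
The following Sunday is 1999-12-19.
Next Wednesday: 1999-12-22.
Next Sunday: 1999-12-26.

1999-12-26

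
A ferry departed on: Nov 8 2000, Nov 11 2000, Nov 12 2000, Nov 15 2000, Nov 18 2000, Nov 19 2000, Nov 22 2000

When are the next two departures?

Every event lands on a Wednesday or Saturday or Sunday (gaps cycle 3, 1, 3, 3, 1, 3).
So the schedule is: every Wednesday, Saturday and Sunday.
The following Saturday is Nov 25 2000.
The following Sunday is Nov 26 2000.

Nov 25 2000, Nov 26 2000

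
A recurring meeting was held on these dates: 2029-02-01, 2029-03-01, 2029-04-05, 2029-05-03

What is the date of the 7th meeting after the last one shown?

These are Thursdays at 28- or 35-day spacing (28, 35, 28).
The pattern: 1st Thursday of the month.
1st Thursday of June 2029: 2029-06-07.
1st Thursday of July 2029: 2029-07-05.
1st Thursday of August 2029: 2029-08-02.
September 2029 — 1st Thursday is 2029-09-06.
1st Thursday of October 2029: 2029-10-04.
November 2029 — 1st Thursday is 2029-11-01.
1st Thursday of December 2029: 2029-12-06.

2029-12-06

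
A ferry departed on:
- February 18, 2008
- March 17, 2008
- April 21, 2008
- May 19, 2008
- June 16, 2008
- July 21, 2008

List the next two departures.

These are Mondays at 28- or 35-day spacing (28, 35, 28, 28, 35).
The pattern: 3rd Monday of the month.
3rd Monday of August 2008: August 18, 2008.
3rd Monday of September 2008: September 15, 2008.

August 18, 2008; September 15, 2008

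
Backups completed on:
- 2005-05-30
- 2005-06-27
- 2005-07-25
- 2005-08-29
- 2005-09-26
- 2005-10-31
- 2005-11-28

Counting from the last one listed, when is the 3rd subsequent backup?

These are Mondays with 28, 28, 35, 28, 35, 28-day gaps.
Each is the final Monday of its month — 2005-05-30 is past the 28th, so '4th Monday' doesn't fit.
December 2005 ends with Monday 2005-12-26.
Last Monday of January 2006: 2006-01-30.
February 2006 ends with Monday 2006-02-27.

2006-02-27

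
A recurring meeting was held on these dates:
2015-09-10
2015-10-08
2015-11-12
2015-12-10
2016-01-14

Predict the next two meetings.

2016-02-11, 2016-03-10

These are Thursdays at 28- or 35-day spacing (28, 35, 28, 35).
The pattern: 2nd Thursday of the month.
February 2016 — 2nd Thursday is 2016-02-11.
2nd Thursday of March 2016: 2016-03-10.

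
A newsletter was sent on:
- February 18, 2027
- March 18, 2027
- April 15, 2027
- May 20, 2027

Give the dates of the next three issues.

June 17, 2027; July 15, 2027; August 19, 2027

These are Thursdays at 28- or 35-day spacing (28, 28, 35).
The pattern: 3rd Thursday of the month.
June 2027 — 3rd Thursday is June 17, 2027.
3rd Thursday of July 2027: July 15, 2027.
August 2027 — 3rd Thursday is August 19, 2027.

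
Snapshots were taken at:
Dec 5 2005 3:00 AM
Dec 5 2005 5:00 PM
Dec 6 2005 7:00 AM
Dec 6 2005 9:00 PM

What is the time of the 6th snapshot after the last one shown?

The interval is a steady 14 hours (14, 14, 14).
Dec 6 2005 9:00 PM + 14 h = Dec 7 2005 11:00 AM.
Dec 7 2005 11:00 AM + 14 h = Dec 8 2005 1:00 AM.
Dec 8 2005 1:00 AM + 14 h = Dec 8 2005 3:00 PM.
Dec 8 2005 3:00 PM + 14 h = Dec 9 2005 5:00 AM.
Dec 9 2005 5:00 AM + 14 h = Dec 9 2005 7:00 PM.
Dec 9 2005 7:00 PM + 14 h = Dec 10 2005 9:00 AM.

Dec 10 2005 9:00 AM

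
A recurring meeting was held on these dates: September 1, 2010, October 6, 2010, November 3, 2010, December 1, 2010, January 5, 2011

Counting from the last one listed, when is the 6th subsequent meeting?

July 6, 2011

These are Wednesdays at 28- or 35-day spacing (35, 28, 28, 35).
The pattern: 1st Wednesday of the month.
1st Wednesday of February 2011: February 2, 2011.
1st Wednesday of March 2011: March 2, 2011.
April 2011 — 1st Wednesday is April 6, 2011.
May 2011 — 1st Wednesday is May 4, 2011.
1st Wednesday of June 2011: June 1, 2011.
1st Wednesday of July 2011: July 6, 2011.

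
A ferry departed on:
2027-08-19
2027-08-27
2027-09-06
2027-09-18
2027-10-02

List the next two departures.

Gaps: 8, 10, 12, 14 days — each gap is 2 larger than the previous one.
Next gap: 16 days. 2027-10-02 + 16 days = 2027-10-18.
Next gap: 18 days. 2027-10-18 + 18 days = 2027-11-05.

2027-10-18, 2027-11-05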